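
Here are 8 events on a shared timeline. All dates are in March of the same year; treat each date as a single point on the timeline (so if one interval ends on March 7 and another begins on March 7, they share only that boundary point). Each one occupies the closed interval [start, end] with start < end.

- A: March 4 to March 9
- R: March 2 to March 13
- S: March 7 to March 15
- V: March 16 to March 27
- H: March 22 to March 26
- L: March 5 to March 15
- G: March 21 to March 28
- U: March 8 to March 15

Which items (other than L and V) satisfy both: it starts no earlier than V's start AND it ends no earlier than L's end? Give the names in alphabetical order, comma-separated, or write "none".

G, H

Conditions: its start is no earlier than V's start (X.start >= March 16) AND its end is no earlier than L's end (X.end >= March 15).
A: start March 4 >= March 16? ✗; end March 9 >= March 15? ✗ → no.
G: start March 21 >= March 16? ✓; end March 28 >= March 15? ✓ → yes.
H: start March 22 >= March 16? ✓; end March 26 >= March 15? ✓ → yes.
R: start March 2 >= March 16? ✗; end March 13 >= March 15? ✗ → no.
S: start March 7 >= March 16? ✗; end March 15 >= March 15? ✓ → no.
U: start March 8 >= March 16? ✗; end March 15 >= March 15? ✓ → no.
Result: G, H.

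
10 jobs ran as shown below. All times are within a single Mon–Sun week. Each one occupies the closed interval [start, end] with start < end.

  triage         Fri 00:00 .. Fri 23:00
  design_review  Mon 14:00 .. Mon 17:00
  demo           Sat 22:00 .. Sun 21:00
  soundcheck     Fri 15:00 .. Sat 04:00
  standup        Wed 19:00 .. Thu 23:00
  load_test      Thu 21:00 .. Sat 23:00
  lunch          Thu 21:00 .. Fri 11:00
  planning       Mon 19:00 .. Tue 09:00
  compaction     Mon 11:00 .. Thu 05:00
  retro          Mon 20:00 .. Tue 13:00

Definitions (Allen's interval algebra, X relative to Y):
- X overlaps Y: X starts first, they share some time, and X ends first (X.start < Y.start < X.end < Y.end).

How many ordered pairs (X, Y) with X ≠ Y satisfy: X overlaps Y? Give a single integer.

7

Checking all 90 ordered pairs for relation 'overlaps'; matching pairs in alphabetical order:
(compaction, standup): compaction overlaps standup ✓
(load_test, demo): load_test overlaps demo ✓
(lunch, triage): lunch overlaps triage ✓
(planning, retro): planning overlaps retro ✓
(standup, load_test): standup overlaps load_test ✓
(standup, lunch): standup overlaps lunch ✓
(triage, soundcheck): triage overlaps soundcheck ✓
Count: 7.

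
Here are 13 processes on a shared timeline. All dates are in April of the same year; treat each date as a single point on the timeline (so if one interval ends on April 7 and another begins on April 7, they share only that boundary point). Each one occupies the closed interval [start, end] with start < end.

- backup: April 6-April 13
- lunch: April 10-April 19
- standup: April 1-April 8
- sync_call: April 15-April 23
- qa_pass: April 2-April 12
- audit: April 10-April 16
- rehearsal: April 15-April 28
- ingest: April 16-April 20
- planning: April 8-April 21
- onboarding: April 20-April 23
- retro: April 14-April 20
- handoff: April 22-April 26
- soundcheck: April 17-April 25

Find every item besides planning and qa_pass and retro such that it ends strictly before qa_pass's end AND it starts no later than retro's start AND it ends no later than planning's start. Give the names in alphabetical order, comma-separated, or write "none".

Conditions: its end is strictly before qa_pass's end (X.end < April 12) AND its start is no later than retro's start (X.start <= April 14) AND its end is no later than planning's start (X.end <= April 8).
audit: end April 16 < April 12? ✗; start April 10 <= April 14? ✓; end April 16 <= April 8? ✗ → no.
backup: end April 13 < April 12? ✗; start April 6 <= April 14? ✓; end April 13 <= April 8? ✗ → no.
handoff: end April 26 < April 12? ✗; start April 22 <= April 14? ✗; end April 26 <= April 8? ✗ → no.
ingest: end April 20 < April 12? ✗; start April 16 <= April 14? ✗; end April 20 <= April 8? ✗ → no.
lunch: end April 19 < April 12? ✗; start April 10 <= April 14? ✓; end April 19 <= April 8? ✗ → no.
onboarding: end April 23 < April 12? ✗; start April 20 <= April 14? ✗; end April 23 <= April 8? ✗ → no.
rehearsal: end April 28 < April 12? ✗; start April 15 <= April 14? ✗; end April 28 <= April 8? ✗ → no.
soundcheck: end April 25 < April 12? ✗; start April 17 <= April 14? ✗; end April 25 <= April 8? ✗ → no.
standup: end April 8 < April 12? ✓; start April 1 <= April 14? ✓; end April 8 <= April 8? ✓ → yes.
sync_call: end April 23 < April 12? ✗; start April 15 <= April 14? ✗; end April 23 <= April 8? ✗ → no.
Result: standup.

standup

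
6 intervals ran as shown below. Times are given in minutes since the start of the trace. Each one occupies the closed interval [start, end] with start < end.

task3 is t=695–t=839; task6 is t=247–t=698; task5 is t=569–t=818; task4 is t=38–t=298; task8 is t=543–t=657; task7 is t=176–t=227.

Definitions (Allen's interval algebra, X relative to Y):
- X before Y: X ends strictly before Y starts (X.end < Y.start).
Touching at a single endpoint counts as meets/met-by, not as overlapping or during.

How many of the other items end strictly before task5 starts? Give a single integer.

Target task5 = [t=569, t=818].
task3 [t=695, t=839] → overlapped-by → no.
task4 [t=38, t=298] → before → counts.
task6 [t=247, t=698] → overlaps → no.
task7 [t=176, t=227] → before → counts.
task8 [t=543, t=657] → overlaps → no.
Total: 2.

2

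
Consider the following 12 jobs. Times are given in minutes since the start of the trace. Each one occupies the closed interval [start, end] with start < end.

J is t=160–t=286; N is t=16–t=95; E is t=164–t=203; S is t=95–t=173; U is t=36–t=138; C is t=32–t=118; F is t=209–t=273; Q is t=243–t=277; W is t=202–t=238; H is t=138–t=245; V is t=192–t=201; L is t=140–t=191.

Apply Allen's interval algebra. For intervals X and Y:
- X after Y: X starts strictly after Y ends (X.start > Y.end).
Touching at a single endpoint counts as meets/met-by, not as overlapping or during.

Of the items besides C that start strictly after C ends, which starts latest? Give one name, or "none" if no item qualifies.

Q

Target C = [t=32, t=118].
E [t=164, t=203] → after → candidate.
F [t=209, t=273] → after → candidate.
H [t=138, t=245] → after → candidate.
J [t=160, t=286] → after → candidate.
L [t=140, t=191] → after → candidate.
N [t=16, t=95] → overlaps → excluded.
Q [t=243, t=277] → after → candidate.
S [t=95, t=173] → overlapped-by → excluded.
U [t=36, t=138] → overlapped-by → excluded.
V [t=192, t=201] → after → candidate.
W [t=202, t=238] → after → candidate.
Among candidates, latest start is t=243 → Q.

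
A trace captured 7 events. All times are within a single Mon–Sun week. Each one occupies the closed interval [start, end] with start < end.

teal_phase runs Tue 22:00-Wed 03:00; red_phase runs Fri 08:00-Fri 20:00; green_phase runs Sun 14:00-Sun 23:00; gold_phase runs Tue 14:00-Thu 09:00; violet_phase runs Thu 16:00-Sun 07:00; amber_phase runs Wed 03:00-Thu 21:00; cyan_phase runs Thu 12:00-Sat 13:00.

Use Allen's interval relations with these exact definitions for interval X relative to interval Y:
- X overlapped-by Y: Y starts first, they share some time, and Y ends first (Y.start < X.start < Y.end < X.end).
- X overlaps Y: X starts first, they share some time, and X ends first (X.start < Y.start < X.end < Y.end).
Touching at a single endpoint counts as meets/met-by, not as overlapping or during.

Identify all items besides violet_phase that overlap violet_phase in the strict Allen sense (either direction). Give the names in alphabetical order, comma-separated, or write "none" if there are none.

amber_phase, cyan_phase

Target violet_phase = [Thu 16:00, Sun 07:00].
amber_phase [Wed 03:00, Thu 21:00] → overlaps → yes.
cyan_phase [Thu 12:00, Sat 13:00] → overlaps → yes.
gold_phase [Tue 14:00, Thu 09:00] → before → no.
green_phase [Sun 14:00, Sun 23:00] → after → no.
red_phase [Fri 08:00, Fri 20:00] → during → no.
teal_phase [Tue 22:00, Wed 03:00] → before → no.
Result: amber_phase, cyan_phase.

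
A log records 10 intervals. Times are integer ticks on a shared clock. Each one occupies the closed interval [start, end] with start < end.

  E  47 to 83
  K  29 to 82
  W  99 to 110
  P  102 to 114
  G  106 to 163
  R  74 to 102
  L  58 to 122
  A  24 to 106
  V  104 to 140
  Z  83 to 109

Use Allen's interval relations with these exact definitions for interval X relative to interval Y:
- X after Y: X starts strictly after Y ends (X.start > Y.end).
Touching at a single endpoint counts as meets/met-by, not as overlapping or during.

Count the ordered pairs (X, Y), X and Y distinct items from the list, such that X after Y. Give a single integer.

11

Checking all 90 ordered pairs for relation 'after'; matching pairs in alphabetical order:
(G, E): G after E ✓
(G, K): G after K ✓
(G, R): G after R ✓
(P, E): P after E ✓
(P, K): P after K ✓
(V, E): V after E ✓
(V, K): V after K ✓
(V, R): V after R ✓
(W, E): W after E ✓
(W, K): W after K ✓
(Z, K): Z after K ✓
Count: 11.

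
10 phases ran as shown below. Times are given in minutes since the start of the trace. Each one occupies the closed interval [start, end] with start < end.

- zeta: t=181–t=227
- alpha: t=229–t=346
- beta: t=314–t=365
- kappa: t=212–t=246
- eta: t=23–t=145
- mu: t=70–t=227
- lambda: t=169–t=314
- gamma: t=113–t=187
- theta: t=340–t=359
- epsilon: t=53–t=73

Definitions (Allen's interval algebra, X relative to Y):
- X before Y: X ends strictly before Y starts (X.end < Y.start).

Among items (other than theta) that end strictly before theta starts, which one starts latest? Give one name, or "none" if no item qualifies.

kappa

Target theta = [t=340, t=359].
alpha [t=229, t=346] → overlaps → excluded.
beta [t=314, t=365] → contains → excluded.
epsilon [t=53, t=73] → before → candidate.
eta [t=23, t=145] → before → candidate.
gamma [t=113, t=187] → before → candidate.
kappa [t=212, t=246] → before → candidate.
lambda [t=169, t=314] → before → candidate.
mu [t=70, t=227] → before → candidate.
zeta [t=181, t=227] → before → candidate.
Among candidates, latest start is t=212 → kappa.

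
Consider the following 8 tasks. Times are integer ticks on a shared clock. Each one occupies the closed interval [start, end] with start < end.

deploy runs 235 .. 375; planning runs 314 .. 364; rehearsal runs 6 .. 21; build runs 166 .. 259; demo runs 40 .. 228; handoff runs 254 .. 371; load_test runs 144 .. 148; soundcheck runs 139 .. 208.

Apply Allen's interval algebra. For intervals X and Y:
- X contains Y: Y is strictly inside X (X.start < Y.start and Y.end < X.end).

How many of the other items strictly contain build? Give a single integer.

Target build = [166, 259].
demo [40, 228] → overlaps → no.
deploy [235, 375] → overlapped-by → no.
handoff [254, 371] → overlapped-by → no.
load_test [144, 148] → before → no.
planning [314, 364] → after → no.
rehearsal [6, 21] → before → no.
soundcheck [139, 208] → overlaps → no.
Total: 0.

0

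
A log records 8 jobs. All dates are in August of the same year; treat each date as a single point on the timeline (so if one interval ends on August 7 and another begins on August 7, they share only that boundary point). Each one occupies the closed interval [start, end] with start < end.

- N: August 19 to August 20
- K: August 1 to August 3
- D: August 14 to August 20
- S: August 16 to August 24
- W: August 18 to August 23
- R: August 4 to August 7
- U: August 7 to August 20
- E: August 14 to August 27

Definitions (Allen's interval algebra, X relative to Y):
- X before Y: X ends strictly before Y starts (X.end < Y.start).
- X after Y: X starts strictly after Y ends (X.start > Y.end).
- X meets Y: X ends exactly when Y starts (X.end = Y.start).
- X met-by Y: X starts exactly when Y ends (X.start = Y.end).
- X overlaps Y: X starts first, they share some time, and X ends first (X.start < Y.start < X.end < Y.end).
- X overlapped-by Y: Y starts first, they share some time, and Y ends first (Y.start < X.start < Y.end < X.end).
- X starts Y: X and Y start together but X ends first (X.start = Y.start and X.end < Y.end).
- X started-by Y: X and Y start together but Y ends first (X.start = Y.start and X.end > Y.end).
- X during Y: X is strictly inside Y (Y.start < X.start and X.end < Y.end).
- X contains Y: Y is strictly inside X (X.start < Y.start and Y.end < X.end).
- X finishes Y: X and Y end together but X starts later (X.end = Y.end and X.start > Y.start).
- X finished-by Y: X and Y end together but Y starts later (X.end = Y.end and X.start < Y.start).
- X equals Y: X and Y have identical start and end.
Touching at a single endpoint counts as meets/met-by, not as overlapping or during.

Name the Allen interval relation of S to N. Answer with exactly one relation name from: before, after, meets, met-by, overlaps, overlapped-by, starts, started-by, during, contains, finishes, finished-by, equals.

S = [August 16, August 24]; N = [August 19, August 20].
Compare endpoints: S.start < N.start, S.start < N.end, S.end > N.start, S.end > N.end.
That pattern is 'contains'.

contains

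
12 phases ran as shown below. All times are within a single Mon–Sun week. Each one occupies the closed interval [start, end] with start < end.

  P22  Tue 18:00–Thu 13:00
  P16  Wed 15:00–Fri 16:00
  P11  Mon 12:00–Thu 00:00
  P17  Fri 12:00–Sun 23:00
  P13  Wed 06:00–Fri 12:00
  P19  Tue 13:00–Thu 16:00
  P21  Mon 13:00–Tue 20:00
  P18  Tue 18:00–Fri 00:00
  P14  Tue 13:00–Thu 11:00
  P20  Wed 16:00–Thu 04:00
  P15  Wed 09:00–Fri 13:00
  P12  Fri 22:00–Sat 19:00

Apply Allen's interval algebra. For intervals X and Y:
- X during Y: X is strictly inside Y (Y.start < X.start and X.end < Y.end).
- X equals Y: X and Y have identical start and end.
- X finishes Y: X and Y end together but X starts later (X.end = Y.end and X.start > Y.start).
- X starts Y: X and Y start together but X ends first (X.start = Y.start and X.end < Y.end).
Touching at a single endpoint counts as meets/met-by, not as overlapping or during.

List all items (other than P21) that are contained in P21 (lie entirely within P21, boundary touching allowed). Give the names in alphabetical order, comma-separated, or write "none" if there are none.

none

Target P21 = [Mon 13:00, Tue 20:00].
P11 [Mon 12:00, Thu 00:00] → contains → no.
P12 [Fri 22:00, Sat 19:00] → after → no.
P13 [Wed 06:00, Fri 12:00] → after → no.
P14 [Tue 13:00, Thu 11:00] → overlapped-by → no.
P15 [Wed 09:00, Fri 13:00] → after → no.
P16 [Wed 15:00, Fri 16:00] → after → no.
P17 [Fri 12:00, Sun 23:00] → after → no.
P18 [Tue 18:00, Fri 00:00] → overlapped-by → no.
P19 [Tue 13:00, Thu 16:00] → overlapped-by → no.
P20 [Wed 16:00, Thu 04:00] → after → no.
P22 [Tue 18:00, Thu 13:00] → overlapped-by → no.
Result: none.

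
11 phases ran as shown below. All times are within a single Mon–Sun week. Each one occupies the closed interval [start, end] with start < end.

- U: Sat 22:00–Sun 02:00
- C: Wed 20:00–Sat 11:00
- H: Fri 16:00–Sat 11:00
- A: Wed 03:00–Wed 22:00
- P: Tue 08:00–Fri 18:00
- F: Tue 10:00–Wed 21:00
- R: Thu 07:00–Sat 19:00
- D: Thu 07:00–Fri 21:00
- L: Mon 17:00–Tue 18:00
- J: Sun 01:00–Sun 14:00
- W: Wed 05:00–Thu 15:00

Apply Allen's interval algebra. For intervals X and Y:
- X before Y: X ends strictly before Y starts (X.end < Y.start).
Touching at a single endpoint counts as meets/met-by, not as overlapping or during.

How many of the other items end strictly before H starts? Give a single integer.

4

Target H = [Fri 16:00, Sat 11:00].
A [Wed 03:00, Wed 22:00] → before → counts.
C [Wed 20:00, Sat 11:00] → finished-by → no.
D [Thu 07:00, Fri 21:00] → overlaps → no.
F [Tue 10:00, Wed 21:00] → before → counts.
J [Sun 01:00, Sun 14:00] → after → no.
L [Mon 17:00, Tue 18:00] → before → counts.
P [Tue 08:00, Fri 18:00] → overlaps → no.
R [Thu 07:00, Sat 19:00] → contains → no.
U [Sat 22:00, Sun 02:00] → after → no.
W [Wed 05:00, Thu 15:00] → before → counts.
Total: 4.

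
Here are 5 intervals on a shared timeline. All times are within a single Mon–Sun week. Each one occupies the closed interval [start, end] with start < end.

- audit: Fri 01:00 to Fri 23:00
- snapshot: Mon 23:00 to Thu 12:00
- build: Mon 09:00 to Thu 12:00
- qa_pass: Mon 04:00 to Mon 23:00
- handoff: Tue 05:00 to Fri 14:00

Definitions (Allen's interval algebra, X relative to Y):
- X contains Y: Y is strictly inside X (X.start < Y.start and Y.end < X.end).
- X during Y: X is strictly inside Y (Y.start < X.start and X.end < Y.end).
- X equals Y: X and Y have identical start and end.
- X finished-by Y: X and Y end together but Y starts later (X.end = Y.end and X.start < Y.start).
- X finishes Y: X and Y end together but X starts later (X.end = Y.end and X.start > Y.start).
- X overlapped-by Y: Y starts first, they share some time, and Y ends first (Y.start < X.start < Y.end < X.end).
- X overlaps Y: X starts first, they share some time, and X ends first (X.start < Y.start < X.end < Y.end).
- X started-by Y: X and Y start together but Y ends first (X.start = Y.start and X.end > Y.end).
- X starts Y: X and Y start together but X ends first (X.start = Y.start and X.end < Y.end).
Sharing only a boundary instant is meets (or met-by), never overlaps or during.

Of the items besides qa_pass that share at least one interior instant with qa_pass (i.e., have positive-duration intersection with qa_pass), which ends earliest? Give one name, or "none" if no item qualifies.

build

Target qa_pass = [Mon 04:00, Mon 23:00].
audit [Fri 01:00, Fri 23:00] → after → excluded.
build [Mon 09:00, Thu 12:00] → overlapped-by → candidate.
handoff [Tue 05:00, Fri 14:00] → after → excluded.
snapshot [Mon 23:00, Thu 12:00] → met-by → excluded.
Among candidates, earliest end is Thu 12:00 → build.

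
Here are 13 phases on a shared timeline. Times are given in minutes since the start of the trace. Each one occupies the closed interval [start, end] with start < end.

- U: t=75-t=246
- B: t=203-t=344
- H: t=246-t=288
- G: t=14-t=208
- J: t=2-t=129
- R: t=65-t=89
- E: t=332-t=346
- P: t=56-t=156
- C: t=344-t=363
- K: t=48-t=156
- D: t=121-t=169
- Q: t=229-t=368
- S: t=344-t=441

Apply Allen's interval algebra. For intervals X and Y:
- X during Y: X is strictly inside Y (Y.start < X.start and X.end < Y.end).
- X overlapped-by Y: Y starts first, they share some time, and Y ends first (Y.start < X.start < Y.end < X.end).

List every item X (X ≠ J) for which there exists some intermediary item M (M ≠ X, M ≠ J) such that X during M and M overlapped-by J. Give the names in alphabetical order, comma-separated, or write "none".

Target J = [t=2, t=129].
Intermediaries M with M overlapped-by J: D, G, K, P, U.
Via D — items with X during D: none.
Via G — items with X during G: D, K, P, R.
Via K — items with X during K: R.
Via P — items with X during P: R.
Via U — items with X during U: D.
Union: D, K, P, R.

D, K, P, R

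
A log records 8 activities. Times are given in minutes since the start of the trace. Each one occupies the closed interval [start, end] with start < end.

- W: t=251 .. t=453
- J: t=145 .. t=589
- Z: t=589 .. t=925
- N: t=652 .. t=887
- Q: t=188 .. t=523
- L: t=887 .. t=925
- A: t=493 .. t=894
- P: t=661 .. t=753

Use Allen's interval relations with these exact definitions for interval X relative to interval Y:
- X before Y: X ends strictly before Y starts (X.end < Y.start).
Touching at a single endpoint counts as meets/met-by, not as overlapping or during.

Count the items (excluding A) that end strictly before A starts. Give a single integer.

1

Target A = [t=493, t=894].
J [t=145, t=589] → overlaps → no.
L [t=887, t=925] → overlapped-by → no.
N [t=652, t=887] → during → no.
P [t=661, t=753] → during → no.
Q [t=188, t=523] → overlaps → no.
W [t=251, t=453] → before → counts.
Z [t=589, t=925] → overlapped-by → no.
Total: 1.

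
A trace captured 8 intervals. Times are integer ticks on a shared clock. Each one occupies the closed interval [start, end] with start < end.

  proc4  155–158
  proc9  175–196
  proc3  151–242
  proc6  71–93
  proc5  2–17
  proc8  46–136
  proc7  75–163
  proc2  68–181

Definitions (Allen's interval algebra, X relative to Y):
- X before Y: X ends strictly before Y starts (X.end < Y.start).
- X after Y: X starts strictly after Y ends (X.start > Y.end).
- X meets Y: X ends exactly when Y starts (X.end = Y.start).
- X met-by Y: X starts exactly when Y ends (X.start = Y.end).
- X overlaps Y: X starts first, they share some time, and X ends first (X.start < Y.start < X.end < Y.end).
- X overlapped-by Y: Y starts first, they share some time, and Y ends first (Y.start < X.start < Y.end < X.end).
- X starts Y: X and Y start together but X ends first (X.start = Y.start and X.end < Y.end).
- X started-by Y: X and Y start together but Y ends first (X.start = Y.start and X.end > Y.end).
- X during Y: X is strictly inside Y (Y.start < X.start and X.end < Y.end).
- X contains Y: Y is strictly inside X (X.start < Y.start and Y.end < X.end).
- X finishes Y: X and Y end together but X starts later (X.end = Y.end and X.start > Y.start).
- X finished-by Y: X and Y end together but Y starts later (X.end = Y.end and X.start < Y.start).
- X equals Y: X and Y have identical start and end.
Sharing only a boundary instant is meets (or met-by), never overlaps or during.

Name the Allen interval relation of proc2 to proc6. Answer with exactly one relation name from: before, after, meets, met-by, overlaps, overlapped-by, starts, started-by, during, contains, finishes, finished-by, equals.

proc2 = [68, 181]; proc6 = [71, 93].
Compare endpoints: proc2.start < proc6.start, proc2.start < proc6.end, proc2.end > proc6.start, proc2.end > proc6.end.
That pattern is 'contains'.

contains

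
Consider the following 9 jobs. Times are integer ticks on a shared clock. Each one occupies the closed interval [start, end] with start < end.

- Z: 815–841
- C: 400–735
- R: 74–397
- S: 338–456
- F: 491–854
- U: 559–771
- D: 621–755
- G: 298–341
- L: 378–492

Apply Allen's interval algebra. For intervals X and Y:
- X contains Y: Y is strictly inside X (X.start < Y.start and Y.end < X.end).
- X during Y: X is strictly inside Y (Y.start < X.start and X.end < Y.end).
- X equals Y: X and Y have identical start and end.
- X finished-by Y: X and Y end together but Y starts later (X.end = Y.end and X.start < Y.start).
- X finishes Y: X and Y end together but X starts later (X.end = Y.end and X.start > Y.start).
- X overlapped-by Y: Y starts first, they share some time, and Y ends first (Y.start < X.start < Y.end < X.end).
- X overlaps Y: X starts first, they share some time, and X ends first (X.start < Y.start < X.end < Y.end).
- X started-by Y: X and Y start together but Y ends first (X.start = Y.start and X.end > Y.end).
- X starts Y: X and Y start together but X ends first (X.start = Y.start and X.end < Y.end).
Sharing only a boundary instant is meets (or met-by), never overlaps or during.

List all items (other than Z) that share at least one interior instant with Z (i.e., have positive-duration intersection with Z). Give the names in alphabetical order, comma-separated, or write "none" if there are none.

F

Target Z = [815, 841].
C [400, 735] → before → no.
D [621, 755] → before → no.
F [491, 854] → contains → yes.
G [298, 341] → before → no.
L [378, 492] → before → no.
R [74, 397] → before → no.
S [338, 456] → before → no.
U [559, 771] → before → no.
Result: F.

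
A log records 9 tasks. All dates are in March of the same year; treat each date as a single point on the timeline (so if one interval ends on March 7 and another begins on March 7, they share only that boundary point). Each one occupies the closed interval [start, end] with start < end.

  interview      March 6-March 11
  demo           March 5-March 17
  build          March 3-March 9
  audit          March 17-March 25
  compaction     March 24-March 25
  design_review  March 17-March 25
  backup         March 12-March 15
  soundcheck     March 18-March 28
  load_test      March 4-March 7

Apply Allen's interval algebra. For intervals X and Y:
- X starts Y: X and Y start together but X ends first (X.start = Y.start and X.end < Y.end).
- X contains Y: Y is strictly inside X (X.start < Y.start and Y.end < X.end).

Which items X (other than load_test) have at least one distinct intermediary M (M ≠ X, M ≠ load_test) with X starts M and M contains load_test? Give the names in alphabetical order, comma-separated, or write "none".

none

Target load_test = [March 4, March 7].
Intermediaries M with M contains load_test: build.
Via build — items with X starts build: none.
Union: none.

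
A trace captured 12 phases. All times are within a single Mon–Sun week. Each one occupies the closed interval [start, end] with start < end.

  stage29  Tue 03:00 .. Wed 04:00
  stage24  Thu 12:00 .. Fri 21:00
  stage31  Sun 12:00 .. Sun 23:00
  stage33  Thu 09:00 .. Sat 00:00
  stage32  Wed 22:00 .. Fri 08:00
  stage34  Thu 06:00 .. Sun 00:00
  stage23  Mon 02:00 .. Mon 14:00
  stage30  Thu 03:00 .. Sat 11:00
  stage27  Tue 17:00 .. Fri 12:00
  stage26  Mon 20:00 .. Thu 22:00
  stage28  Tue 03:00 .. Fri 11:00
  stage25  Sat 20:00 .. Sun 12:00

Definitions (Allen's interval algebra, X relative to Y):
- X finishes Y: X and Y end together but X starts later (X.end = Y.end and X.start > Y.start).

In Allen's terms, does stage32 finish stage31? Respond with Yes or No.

stage32 = [Wed 22:00, Fri 08:00], stage31 = [Sun 12:00, Sun 23:00].
Actual relation of stage32 to stage31: before.
Asked whether 'finishes' holds → No.

No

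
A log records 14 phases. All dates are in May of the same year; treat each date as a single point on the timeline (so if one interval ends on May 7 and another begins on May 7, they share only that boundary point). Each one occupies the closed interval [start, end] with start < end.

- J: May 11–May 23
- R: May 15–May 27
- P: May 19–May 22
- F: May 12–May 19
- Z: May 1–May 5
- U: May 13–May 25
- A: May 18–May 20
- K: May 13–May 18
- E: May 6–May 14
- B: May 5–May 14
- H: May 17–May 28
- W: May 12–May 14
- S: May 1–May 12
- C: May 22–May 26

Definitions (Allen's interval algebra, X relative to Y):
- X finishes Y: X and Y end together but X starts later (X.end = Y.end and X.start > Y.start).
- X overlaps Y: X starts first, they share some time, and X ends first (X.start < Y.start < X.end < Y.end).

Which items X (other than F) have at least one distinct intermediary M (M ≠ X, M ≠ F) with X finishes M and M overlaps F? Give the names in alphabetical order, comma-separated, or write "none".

E, W

Target F = [May 12, May 19].
Intermediaries M with M overlaps F: B, E.
Via B — items with X finishes B: E, W.
Via E — items with X finishes E: W.
Union: E, W.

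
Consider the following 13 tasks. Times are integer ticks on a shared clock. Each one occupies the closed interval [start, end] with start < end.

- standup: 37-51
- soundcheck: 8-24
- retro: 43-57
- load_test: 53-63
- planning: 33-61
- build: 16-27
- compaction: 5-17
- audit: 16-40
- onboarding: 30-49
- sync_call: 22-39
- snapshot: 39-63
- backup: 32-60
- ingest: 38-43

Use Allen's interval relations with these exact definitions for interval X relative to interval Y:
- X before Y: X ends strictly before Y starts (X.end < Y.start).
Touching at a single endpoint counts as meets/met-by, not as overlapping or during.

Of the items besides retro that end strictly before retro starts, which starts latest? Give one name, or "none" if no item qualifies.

sync_call

Target retro = [43, 57].
audit [16, 40] → before → candidate.
backup [32, 60] → contains → excluded.
build [16, 27] → before → candidate.
compaction [5, 17] → before → candidate.
ingest [38, 43] → meets → excluded.
load_test [53, 63] → overlapped-by → excluded.
onboarding [30, 49] → overlaps → excluded.
planning [33, 61] → contains → excluded.
snapshot [39, 63] → contains → excluded.
soundcheck [8, 24] → before → candidate.
standup [37, 51] → overlaps → excluded.
sync_call [22, 39] → before → candidate.
Among candidates, latest start is 22 → sync_call.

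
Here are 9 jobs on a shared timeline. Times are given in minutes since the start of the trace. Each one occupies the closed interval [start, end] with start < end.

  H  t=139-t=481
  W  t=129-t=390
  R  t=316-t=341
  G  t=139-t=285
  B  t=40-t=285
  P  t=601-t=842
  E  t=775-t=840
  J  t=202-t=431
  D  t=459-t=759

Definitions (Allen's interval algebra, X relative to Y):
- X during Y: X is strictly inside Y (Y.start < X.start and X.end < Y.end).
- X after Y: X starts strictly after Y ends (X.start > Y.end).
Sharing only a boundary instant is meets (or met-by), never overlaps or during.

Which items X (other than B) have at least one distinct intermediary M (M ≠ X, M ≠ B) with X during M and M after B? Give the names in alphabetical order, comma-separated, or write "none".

Target B = [t=40, t=285].
Intermediaries M with M after B: D, E, P, R.
Via D — items with X during D: none.
Via E — items with X during E: none.
Via P — items with X during P: E.
Via R — items with X during R: none.
Union: E.

E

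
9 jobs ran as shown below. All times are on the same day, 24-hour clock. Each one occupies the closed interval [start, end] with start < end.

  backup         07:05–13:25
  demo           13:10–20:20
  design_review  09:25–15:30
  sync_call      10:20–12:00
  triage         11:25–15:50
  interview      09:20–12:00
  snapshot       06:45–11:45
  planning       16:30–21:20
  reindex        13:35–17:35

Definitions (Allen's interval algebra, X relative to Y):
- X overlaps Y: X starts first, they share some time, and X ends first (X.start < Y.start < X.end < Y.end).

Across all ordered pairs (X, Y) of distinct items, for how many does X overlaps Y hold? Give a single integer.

Checking all 72 ordered pairs for relation 'overlaps'; matching pairs in alphabetical order:
(backup, demo): backup overlaps demo ✓
(backup, design_review): backup overlaps design_review ✓
(backup, triage): backup overlaps triage ✓
(demo, planning): demo overlaps planning ✓
(design_review, demo): design_review overlaps demo ✓
(design_review, reindex): design_review overlaps reindex ✓
(design_review, triage): design_review overlaps triage ✓
(interview, design_review): interview overlaps design_review ✓
(interview, triage): interview overlaps triage ✓
(reindex, planning): reindex overlaps planning ✓
(snapshot, backup): snapshot overlaps backup ✓
(snapshot, design_review): snapshot overlaps design_review ✓
(snapshot, interview): snapshot overlaps interview ✓
(snapshot, sync_call): snapshot overlaps sync_call ✓
(snapshot, triage): snapshot overlaps triage ✓
(sync_call, triage): sync_call overlaps triage ✓
(triage, demo): triage overlaps demo ✓
(triage, reindex): triage overlaps reindex ✓
Count: 18.

18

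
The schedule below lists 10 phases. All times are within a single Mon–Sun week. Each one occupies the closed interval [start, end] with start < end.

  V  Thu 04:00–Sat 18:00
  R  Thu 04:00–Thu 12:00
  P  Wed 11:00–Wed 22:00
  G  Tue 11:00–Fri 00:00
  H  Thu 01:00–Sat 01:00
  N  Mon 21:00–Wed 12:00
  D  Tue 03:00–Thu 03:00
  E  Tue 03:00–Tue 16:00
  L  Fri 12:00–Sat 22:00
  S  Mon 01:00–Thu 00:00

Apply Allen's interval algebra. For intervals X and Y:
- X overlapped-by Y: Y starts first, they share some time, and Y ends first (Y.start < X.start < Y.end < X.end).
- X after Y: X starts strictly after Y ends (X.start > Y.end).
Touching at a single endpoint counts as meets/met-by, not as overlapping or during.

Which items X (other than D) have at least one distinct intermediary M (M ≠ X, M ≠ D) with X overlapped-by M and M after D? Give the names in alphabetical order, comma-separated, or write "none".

Target D = [Tue 03:00, Thu 03:00].
Intermediaries M with M after D: L, R, V.
Via L — items with X overlapped-by L: none.
Via R — items with X overlapped-by R: none.
Via V — items with X overlapped-by V: L.
Union: L.

L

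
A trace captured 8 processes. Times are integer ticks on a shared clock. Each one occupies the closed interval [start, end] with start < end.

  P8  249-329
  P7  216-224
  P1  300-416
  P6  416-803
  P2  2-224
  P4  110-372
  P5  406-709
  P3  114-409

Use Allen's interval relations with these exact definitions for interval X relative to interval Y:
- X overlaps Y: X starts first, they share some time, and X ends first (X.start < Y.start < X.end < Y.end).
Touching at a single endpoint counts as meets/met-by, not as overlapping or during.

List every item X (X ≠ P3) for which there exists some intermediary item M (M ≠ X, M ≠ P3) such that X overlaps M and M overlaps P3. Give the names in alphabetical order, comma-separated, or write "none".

P2

Target P3 = [114, 409].
Intermediaries M with M overlaps P3: P2, P4.
Via P2 — items with X overlaps P2: none.
Via P4 — items with X overlaps P4: P2.
Union: P2.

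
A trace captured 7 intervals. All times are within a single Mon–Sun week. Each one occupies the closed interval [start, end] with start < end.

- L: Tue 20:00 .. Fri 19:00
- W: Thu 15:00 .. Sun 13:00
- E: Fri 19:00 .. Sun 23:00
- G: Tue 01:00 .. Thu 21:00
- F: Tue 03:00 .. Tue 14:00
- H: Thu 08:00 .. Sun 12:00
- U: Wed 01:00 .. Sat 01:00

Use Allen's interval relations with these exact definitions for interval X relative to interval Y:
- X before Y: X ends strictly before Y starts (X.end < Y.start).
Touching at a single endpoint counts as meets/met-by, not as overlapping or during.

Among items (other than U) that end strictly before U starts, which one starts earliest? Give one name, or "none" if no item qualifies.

F

Target U = [Wed 01:00, Sat 01:00].
E [Fri 19:00, Sun 23:00] → overlapped-by → excluded.
F [Tue 03:00, Tue 14:00] → before → candidate.
G [Tue 01:00, Thu 21:00] → overlaps → excluded.
H [Thu 08:00, Sun 12:00] → overlapped-by → excluded.
L [Tue 20:00, Fri 19:00] → overlaps → excluded.
W [Thu 15:00, Sun 13:00] → overlapped-by → excluded.
Among candidates, earliest start is Tue 03:00 → F.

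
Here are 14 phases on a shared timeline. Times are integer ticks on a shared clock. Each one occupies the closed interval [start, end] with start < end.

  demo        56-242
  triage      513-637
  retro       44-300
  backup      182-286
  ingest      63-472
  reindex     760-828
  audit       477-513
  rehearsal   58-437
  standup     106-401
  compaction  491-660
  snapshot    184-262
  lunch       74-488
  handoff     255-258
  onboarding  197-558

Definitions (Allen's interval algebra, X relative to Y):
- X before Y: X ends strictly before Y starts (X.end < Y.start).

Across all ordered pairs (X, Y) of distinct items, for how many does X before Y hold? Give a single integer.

Checking all 182 ordered pairs for relation 'before'; matching pairs in alphabetical order:
(audit, reindex): audit before reindex ✓
(backup, audit): backup before audit ✓
(backup, compaction): backup before compaction ✓
(backup, reindex): backup before reindex ✓
(backup, triage): backup before triage ✓
(compaction, reindex): compaction before reindex ✓
(demo, audit): demo before audit ✓
(demo, compaction): demo before compaction ✓
(demo, handoff): demo before handoff ✓
(demo, reindex): demo before reindex ✓
(demo, triage): demo before triage ✓
(handoff, audit): handoff before audit ✓
(handoff, compaction): handoff before compaction ✓
(handoff, reindex): handoff before reindex ✓
(handoff, triage): handoff before triage ✓
(ingest, audit): ingest before audit ✓
(ingest, compaction): ingest before compaction ✓
(ingest, reindex): ingest before reindex ✓
(ingest, triage): ingest before triage ✓
(lunch, compaction): lunch before compaction ✓
(lunch, reindex): lunch before reindex ✓
(lunch, triage): lunch before triage ✓
(onboarding, reindex): onboarding before reindex ✓
(rehearsal, audit): rehearsal before audit ✓
... plus 16 further pairs not listed.
Count: 40.

40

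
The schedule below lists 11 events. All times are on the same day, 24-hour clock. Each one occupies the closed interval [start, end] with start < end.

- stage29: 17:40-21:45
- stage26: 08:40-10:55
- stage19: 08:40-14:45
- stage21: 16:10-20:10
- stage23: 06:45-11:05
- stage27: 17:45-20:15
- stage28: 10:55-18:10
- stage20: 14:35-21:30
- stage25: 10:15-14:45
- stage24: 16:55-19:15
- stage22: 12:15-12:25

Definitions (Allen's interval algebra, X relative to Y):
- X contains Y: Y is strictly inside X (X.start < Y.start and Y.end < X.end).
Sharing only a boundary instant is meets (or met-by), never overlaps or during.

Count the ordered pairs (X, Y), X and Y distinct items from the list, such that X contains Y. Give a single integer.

9

Checking all 110 ordered pairs for relation 'contains'; matching pairs in alphabetical order:
(stage19, stage22): stage19 contains stage22 ✓
(stage20, stage21): stage20 contains stage21 ✓
(stage20, stage24): stage20 contains stage24 ✓
(stage20, stage27): stage20 contains stage27 ✓
(stage21, stage24): stage21 contains stage24 ✓
(stage23, stage26): stage23 contains stage26 ✓
(stage25, stage22): stage25 contains stage22 ✓
(stage28, stage22): stage28 contains stage22 ✓
(stage29, stage27): stage29 contains stage27 ✓
Count: 9.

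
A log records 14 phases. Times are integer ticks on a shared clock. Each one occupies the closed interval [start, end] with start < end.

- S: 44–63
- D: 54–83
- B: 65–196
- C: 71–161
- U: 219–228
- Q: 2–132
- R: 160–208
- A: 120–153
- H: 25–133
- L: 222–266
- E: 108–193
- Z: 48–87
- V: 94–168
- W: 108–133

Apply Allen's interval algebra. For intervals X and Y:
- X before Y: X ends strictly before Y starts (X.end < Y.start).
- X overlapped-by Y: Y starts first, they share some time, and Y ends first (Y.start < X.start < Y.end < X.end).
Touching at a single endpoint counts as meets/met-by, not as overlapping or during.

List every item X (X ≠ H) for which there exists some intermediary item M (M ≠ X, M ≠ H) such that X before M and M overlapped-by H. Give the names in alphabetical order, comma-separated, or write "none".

Target H = [25, 133].
Intermediaries M with M overlapped-by H: A, B, C, E, V.
Via A — items with X before A: D, S, Z.
Via B — items with X before B: S.
Via C — items with X before C: S.
Via E — items with X before E: D, S, Z.
Via V — items with X before V: D, S, Z.
Union: D, S, Z.

D, S, Z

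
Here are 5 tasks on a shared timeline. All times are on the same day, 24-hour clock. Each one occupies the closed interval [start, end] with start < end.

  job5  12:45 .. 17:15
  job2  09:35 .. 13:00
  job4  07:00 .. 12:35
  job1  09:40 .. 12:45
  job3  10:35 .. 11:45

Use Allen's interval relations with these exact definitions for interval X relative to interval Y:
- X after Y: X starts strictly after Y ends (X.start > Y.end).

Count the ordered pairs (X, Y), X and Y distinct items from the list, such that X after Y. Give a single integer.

2

Checking all 20 ordered pairs for relation 'after'; matching pairs in alphabetical order:
(job5, job3): job5 after job3 ✓
(job5, job4): job5 after job4 ✓
Count: 2.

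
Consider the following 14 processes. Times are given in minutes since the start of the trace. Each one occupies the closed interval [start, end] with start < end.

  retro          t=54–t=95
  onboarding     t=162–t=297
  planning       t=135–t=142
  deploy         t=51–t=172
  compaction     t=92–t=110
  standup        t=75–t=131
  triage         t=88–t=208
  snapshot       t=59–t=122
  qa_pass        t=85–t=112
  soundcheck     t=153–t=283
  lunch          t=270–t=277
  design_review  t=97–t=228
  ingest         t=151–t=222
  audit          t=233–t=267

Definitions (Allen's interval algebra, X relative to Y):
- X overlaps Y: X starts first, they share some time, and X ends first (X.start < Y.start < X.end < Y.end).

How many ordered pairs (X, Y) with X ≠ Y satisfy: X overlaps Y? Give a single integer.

27

Checking all 182 ordered pairs for relation 'overlaps'; matching pairs in alphabetical order:
(compaction, design_review): compaction overlaps design_review ✓
(deploy, design_review): deploy overlaps design_review ✓
(deploy, ingest): deploy overlaps ingest ✓
(deploy, onboarding): deploy overlaps onboarding ✓
(deploy, soundcheck): deploy overlaps soundcheck ✓
(deploy, triage): deploy overlaps triage ✓
(design_review, onboarding): design_review overlaps onboarding ✓
(design_review, soundcheck): design_review overlaps soundcheck ✓
(ingest, onboarding): ingest overlaps onboarding ✓
(ingest, soundcheck): ingest overlaps soundcheck ✓
(qa_pass, design_review): qa_pass overlaps design_review ✓
(qa_pass, triage): qa_pass overlaps triage ✓
(retro, compaction): retro overlaps compaction ✓
(retro, qa_pass): retro overlaps qa_pass ✓
(retro, snapshot): retro overlaps snapshot ✓
(retro, standup): retro overlaps standup ✓
(retro, triage): retro overlaps triage ✓
(snapshot, design_review): snapshot overlaps design_review ✓
(snapshot, standup): snapshot overlaps standup ✓
(snapshot, triage): snapshot overlaps triage ✓
(soundcheck, onboarding): soundcheck overlaps onboarding ✓
(standup, design_review): standup overlaps design_review ✓
(standup, triage): standup overlaps triage ✓
(triage, design_review): triage overlaps design_review ✓
... plus 3 further pairs not listed.
Count: 27.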